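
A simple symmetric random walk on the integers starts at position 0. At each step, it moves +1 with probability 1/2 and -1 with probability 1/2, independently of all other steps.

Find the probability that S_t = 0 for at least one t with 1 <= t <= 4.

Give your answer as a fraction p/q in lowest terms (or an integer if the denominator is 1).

Count via complement. Let g(t,s) = #length-t paths at position s with S_1..S_t all ≠ 0.
g(t,s) = g(t-1,s-1) + g(t-1,s+1) for s ≠ 0; g(t,0) = 0.
t=0: g(0,0)=1
t=1: g(1,-1)=1 g(1,1)=1
t=2: g(2,-2)=1 g(2,2)=1
t=3: g(3,-3)=1 g(3,-1)=1 g(3,1)=1 g(3,3)=1
t=4: g(4,-4)=1 g(4,-2)=2 g(4,2)=2 g(4,4)=1
Paths never hitting 0: Σ_s g(4,s) = 6
Paths hitting 0: 2^4 - 6 = 10
P = 10/16 = 5/8

Answer: 5/8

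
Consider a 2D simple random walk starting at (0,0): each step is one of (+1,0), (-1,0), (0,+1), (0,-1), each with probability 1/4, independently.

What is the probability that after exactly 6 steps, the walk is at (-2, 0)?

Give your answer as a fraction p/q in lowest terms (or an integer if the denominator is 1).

Let h be the number of horizontal steps (so 6-h are vertical). To end at (-2,0) need (h-2)/2 right-steps and ((6-h)+0)/2 up-steps.
Sum over h with 2 ≤ h ≤ 6, h ≡ 0 (mod 2), 6-h ≡ 0 (mod 2):
h=2: C(6,2)·C(2,0)·C(4,2) = 15·1·6 = 90
h=4: C(6,4)·C(4,1)·C(2,1) = 15·4·2 = 120
h=6: C(6,6)·C(6,2)·C(0,0) = 1·15·1 = 15
Total favorable: 225
Total paths: 4^6 = 4096
P = 225/4096 = 225/4096

Answer: 225/4096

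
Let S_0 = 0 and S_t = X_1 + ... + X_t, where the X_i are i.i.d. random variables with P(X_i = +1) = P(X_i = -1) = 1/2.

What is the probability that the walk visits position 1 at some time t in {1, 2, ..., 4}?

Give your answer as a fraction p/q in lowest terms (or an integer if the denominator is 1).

Answer: 5/8

Derivation:
Count via complement. Let g(t,s) = #length-t paths at position s with S_1..S_t all ≠ 1.
g(t,s) = g(t-1,s-1) + g(t-1,s+1) for s ≠ 1; g(t,1) = 0.
t=0: g(0,0)=1
t=1: g(1,-1)=1
t=2: g(2,-2)=1 g(2,0)=1
t=3: g(3,-3)=1 g(3,-1)=2
t=4: g(4,-4)=1 g(4,-2)=3 g(4,0)=2
Paths never hitting 1: Σ_s g(4,s) = 6
Paths hitting 1: 2^4 - 6 = 10
P = 10/16 = 5/8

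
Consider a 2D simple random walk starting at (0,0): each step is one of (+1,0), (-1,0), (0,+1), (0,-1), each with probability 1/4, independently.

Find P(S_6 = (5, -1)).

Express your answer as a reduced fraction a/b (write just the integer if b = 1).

Answer: 3/2048

Derivation:
Let h be the number of horizontal steps (so 6-h are vertical). To end at (5,-1) need (h+5)/2 right-steps and ((6-h)-1)/2 up-steps.
Sum over h with 5 ≤ h ≤ 5, h ≡ 1 (mod 2), 6-h ≡ 1 (mod 2):
h=5: C(6,5)·C(5,5)·C(1,0) = 6·1·1 = 6
Total favorable: 6
Total paths: 4^6 = 4096
P = 6/4096 = 3/2048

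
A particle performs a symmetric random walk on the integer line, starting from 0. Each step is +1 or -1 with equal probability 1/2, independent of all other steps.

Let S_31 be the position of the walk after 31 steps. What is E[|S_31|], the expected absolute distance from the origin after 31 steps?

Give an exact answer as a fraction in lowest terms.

S_31 takes values m ≡ 1 (mod 2) with |m| ≤ 31; P(S_31=m) = C(31,(31+m)/2)/2^31.
Total paths: 2^31 = 2147483648
Distribution: P(S=-31)=1/2147483648, P(S=-29)=31/2147483648, P(S=-27)=465/2147483648, P(S=-25)=4495/2147483648, P(S=-23)=31465/2147483648, P(S=-21)=169911/2147483648, P(S=-19)=736281/2147483648, P(S=-17)=2629575/2147483648, P(S=-15)=7888725/2147483648, P(S=-13)=20160075/2147483648, P(S=-11)=44352165/2147483648, P(S=-9)=84672315/2147483648, P(S=-7)=141120525/2147483648, P(S=-5)=206253075/2147483648, P(S=-3)=265182525/2147483648, P(S=-1)=300540195/2147483648, P(S=1)=300540195/2147483648, P(S=3)=265182525/2147483648, P(S=5)=206253075/2147483648, P(S=7)=141120525/2147483648, P(S=9)=84672315/2147483648, P(S=11)=44352165/2147483648, P(S=13)=20160075/2147483648, P(S=15)=7888725/2147483648, P(S=17)=2629575/2147483648, P(S=19)=736281/2147483648, P(S=21)=169911/2147483648, P(S=23)=31465/2147483648, P(S=25)=4495/2147483648, P(S=27)=465/2147483648, P(S=29)=31/2147483648, P(S=31)=1/2147483648
E[|S_31|] = Σ_m |m|·P(S_31=m) = 9617286240/2147483648 = 300540195/67108864

Answer: 300540195/67108864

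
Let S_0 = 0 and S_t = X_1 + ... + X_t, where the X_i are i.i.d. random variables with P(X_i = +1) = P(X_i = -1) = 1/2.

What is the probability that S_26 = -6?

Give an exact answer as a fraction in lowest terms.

To reach position -6 after 26 steps: need 10 steps of +1 and 16 of -1.
Favorable paths: C(26,10) = 5311735
Total paths: 2^26 = 67108864
P = 5311735/67108864 = 5311735/67108864

Answer: 5311735/67108864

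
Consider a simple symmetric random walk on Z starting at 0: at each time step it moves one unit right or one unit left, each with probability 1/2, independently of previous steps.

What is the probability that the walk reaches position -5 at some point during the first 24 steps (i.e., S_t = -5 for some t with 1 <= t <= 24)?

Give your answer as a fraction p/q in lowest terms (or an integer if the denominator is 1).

Count via complement. Let g(t,s) = #length-t paths at position s with S_1..S_t all ≠ -5.
g(t,s) = g(t-1,s-1) + g(t-1,s+1) for s ≠ -5; g(t,-5) = 0.
t=0: g(0,0)=1
t=1: g(1,-1)=1 g(1,1)=1
t=2: g(2,-2)=1 g(2,0)=2 g(2,2)=1
t=3: g(3,-3)=1 g(3,-1)=3 g(3,1)=3 g(3,3)=1
t=4: g(4,-4)=1 g(4,-2)=4 g(4,0)=6 g(4,2)=4 g(4,4)=1
t=5: g(5,-3)=5 g(5,-1)=10 g(5,1)=10 g(5,3)=5 g(5,5)=1
t=6: g(6,-4)=5 g(6,-2)=15 g(6,0)=20 g(6,2)=15 g(6,4)=6 g(6,6)=1
t=7: g(7,-3)=20 g(7,-1)=35 g(7,1)=35 g(7,3)=21 g(7,5)=7 g(7,7)=1
t=8: g(8,-4)=20 g(8,-2)=55 g(8,0)=70 g(8,2)=56 g(8,4)=28 g(8,6)=8 g(8,8)=1
t=9: g(9,-3)=75 g(9,-1)=125 g(9,1)=126 g(9,3)=84 g(9,5)=36 g(9,7)=9 g(9,9)=1
t=10: g(10,-4)=75 g(10,-2)=200 g(10,0)=251 g(10,2)=210 g(10,4)=120 g(10,6)=45 g(10,8)=10 g(10,10)=1
t=11: g(11,-3)=275 g(11,-1)=451 g(11,1)=461 g(11,3)=330 g(11,5)=165 g(11,7)=55 g(11,9)=11 g(11,11)=1
t=12: g(12,-4)=275 g(12,-2)=726 g(12,0)=912 g(12,2)=791 g(12,4)=495 g(12,6)=220 g(12,8)=66 g(12,10)=12 g(12,12)=1
t=13: g(13,-3)=1001 g(13,-1)=1638 g(13,1)=1703 g(13,3)=1286 g(13,5)=715 g(13,7)=286 g(13,9)=78 g(13,11)=13 g(13,13)=1
t=14: g(14,-4)=1001 g(14,-2)=2639 g(14,0)=3341 g(14,2)=2989 g(14,4)=2001 g(14,6)=1001 g(14,8)=364 g(14,10)=91 g(14,12)=14 g(14,14)=1
t=15: g(15,-3)=3640 g(15,-1)=5980 g(15,1)=6330 g(15,3)=4990 g(15,5)=3002 g(15,7)=1365 g(15,9)=455 g(15,11)=105 g(15,13)=15 g(15,15)=1
t=16: g(16,-4)=3640 g(16,-2)=9620 g(16,0)=12310 g(16,2)=11320 g(16,4)=7992 g(16,6)=4367 g(16,8)=1820 g(16,10)=560 g(16,12)=120 g(16,14)=16 g(16,16)=1
t=17: g(17,-3)=13260 g(17,-1)=21930 g(17,1)=23630 g(17,3)=19312 g(17,5)=12359 g(17,7)=6187 g(17,9)=2380 g(17,11)=680 g(17,13)=136 g(17,15)=17 g(17,17)=1
t=18: g(18,-4)=13260 g(18,-2)=35190 g(18,0)=45560 g(18,2)=42942 g(18,4)=31671 g(18,6)=18546 g(18,8)=8567 g(18,10)=3060 g(18,12)=816 g(18,14)=153 g(18,16)=18 g(18,18)=1
t=19: g(19,-3)=48450 g(19,-1)=80750 g(19,1)=88502 g(19,3)=74613 g(19,5)=50217 g(19,7)=27113 g(19,9)=11627 g(19,11)=3876 g(19,13)=969 g(19,15)=171 g(19,17)=19 g(19,19)=1
t=20: g(20,-4)=48450 g(20,-2)=129200 g(20,0)=169252 g(20,2)=163115 g(20,4)=124830 g(20,6)=77330 g(20,8)=38740 g(20,10)=15503 g(20,12)=4845 g(20,14)=1140 g(20,16)=190 g(20,18)=20 g(20,20)=1
t=21: g(21,-3)=177650 g(21,-1)=298452 g(21,1)=332367 g(21,3)=287945 g(21,5)=202160 g(21,7)=116070 g(21,9)=54243 g(21,11)=20348 g(21,13)=5985 g(21,15)=1330 g(21,17)=210 g(21,19)=21 g(21,21)=1
t=22: g(22,-4)=177650 g(22,-2)=476102 g(22,0)=630819 g(22,2)=620312 g(22,4)=490105 g(22,6)=318230 g(22,8)=170313 g(22,10)=74591 g(22,12)=26333 g(22,14)=7315 g(22,16)=1540 g(22,18)=231 g(22,20)=22 g(22,22)=1
t=23: g(23,-3)=653752 g(23,-1)=1106921 g(23,1)=1251131 g(23,3)=1110417 g(23,5)=808335 g(23,7)=488543 g(23,9)=244904 g(23,11)=100924 g(23,13)=33648 g(23,15)=8855 g(23,17)=1771 g(23,19)=253 g(23,21)=23 g(23,23)=1
t=24: g(24,-4)=653752 g(24,-2)=1760673 g(24,0)=2358052 g(24,2)=2361548 g(24,4)=1918752 g(24,6)=1296878 g(24,8)=733447 g(24,10)=345828 g(24,12)=134572 g(24,14)=42503 g(24,16)=10626 g(24,18)=2024 g(24,20)=276 g(24,22)=24 g(24,24)=1
Paths never hitting -5: Σ_s g(24,s) = 11618956
Paths hitting -5: 2^24 - 11618956 = 5158260
P = 5158260/16777216 = 1289565/4194304

Answer: 1289565/4194304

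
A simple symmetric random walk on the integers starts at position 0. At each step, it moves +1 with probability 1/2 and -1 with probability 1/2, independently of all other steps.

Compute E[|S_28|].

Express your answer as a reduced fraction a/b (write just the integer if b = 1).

S_28 takes values m ≡ 0 (mod 2) with |m| ≤ 28; P(S_28=m) = C(28,(28+m)/2)/2^28.
Total paths: 2^28 = 268435456
Distribution: P(S=-28)=1/268435456, P(S=-26)=28/268435456, P(S=-24)=378/268435456, P(S=-22)=3276/268435456, P(S=-20)=20475/268435456, P(S=-18)=98280/268435456, P(S=-16)=376740/268435456, P(S=-14)=1184040/268435456, P(S=-12)=3108105/268435456, P(S=-10)=6906900/268435456, P(S=-8)=13123110/268435456, P(S=-6)=21474180/268435456, P(S=-4)=30421755/268435456, P(S=-2)=37442160/268435456, P(S=0)=40116600/268435456, P(S=2)=37442160/268435456, P(S=4)=30421755/268435456, P(S=6)=21474180/268435456, P(S=8)=13123110/268435456, P(S=10)=6906900/268435456, P(S=12)=3108105/268435456, P(S=14)=1184040/268435456, P(S=16)=376740/268435456, P(S=18)=98280/268435456, P(S=20)=20475/268435456, P(S=22)=3276/268435456, P(S=24)=378/268435456, P(S=26)=28/268435456, P(S=28)=1/268435456
E[|S_28|] = Σ_m |m|·P(S_28=m) = 1123264800/268435456 = 35102025/8388608

Answer: 35102025/8388608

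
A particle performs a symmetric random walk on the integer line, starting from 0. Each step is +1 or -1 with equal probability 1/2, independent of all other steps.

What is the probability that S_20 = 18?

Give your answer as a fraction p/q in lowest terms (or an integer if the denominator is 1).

Answer: 5/262144

Derivation:
To reach position 18 after 20 steps: need 19 steps of +1 and 1 of -1.
Favorable paths: C(20,19) = 20
Total paths: 2^20 = 1048576
P = 20/1048576 = 5/262144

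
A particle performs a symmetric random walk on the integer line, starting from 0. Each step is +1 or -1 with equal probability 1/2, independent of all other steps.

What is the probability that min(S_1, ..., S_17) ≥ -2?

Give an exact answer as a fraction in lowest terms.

Answer: 17017/32768

Derivation:
Let f(t,s) = #length-t paths at position s with S_1..S_t all ≥ -2.
f(t,s) = f(t-1,s-1) + f(t-1,s+1) for s ≥ -2; f(t,s) = 0 for s < -2.
t=0: f(0,0)=1
t=1: f(1,-1)=1 f(1,1)=1
t=2: f(2,-2)=1 f(2,0)=2 f(2,2)=1
t=3: f(3,-1)=3 f(3,1)=3 f(3,3)=1
t=4: f(4,-2)=3 f(4,0)=6 f(4,2)=4 f(4,4)=1
t=5: f(5,-1)=9 f(5,1)=10 f(5,3)=5 f(5,5)=1
t=6: f(6,-2)=9 f(6,0)=19 f(6,2)=15 f(6,4)=6 f(6,6)=1
t=7: f(7,-1)=28 f(7,1)=34 f(7,3)=21 f(7,5)=7 f(7,7)=1
t=8: f(8,-2)=28 f(8,0)=62 f(8,2)=55 f(8,4)=28 f(8,6)=8 f(8,8)=1
t=9: f(9,-1)=90 f(9,1)=117 f(9,3)=83 f(9,5)=36 f(9,7)=9 f(9,9)=1
t=10: f(10,-2)=90 f(10,0)=207 f(10,2)=200 f(10,4)=119 f(10,6)=45 f(10,8)=10 f(10,10)=1
t=11: f(11,-1)=297 f(11,1)=407 f(11,3)=319 f(11,5)=164 f(11,7)=55 f(11,9)=11 f(11,11)=1
t=12: f(12,-2)=297 f(12,0)=704 f(12,2)=726 f(12,4)=483 f(12,6)=219 f(12,8)=66 f(12,10)=12 f(12,12)=1
t=13: f(13,-1)=1001 f(13,1)=1430 f(13,3)=1209 f(13,5)=702 f(13,7)=285 f(13,9)=78 f(13,11)=13 f(13,13)=1
t=14: f(14,-2)=1001 f(14,0)=2431 f(14,2)=2639 f(14,4)=1911 f(14,6)=987 f(14,8)=363 f(14,10)=91 f(14,12)=14 f(14,14)=1
t=15: f(15,-1)=3432 f(15,1)=5070 f(15,3)=4550 f(15,5)=2898 f(15,7)=1350 f(15,9)=454 f(15,11)=105 f(15,13)=15 f(15,15)=1
t=16: f(16,-2)=3432 f(16,0)=8502 f(16,2)=9620 f(16,4)=7448 f(16,6)=4248 f(16,8)=1804 f(16,10)=559 f(16,12)=120 f(16,14)=16 f(16,16)=1
t=17: f(17,-1)=11934 f(17,1)=18122 f(17,3)=17068 f(17,5)=11696 f(17,7)=6052 f(17,9)=2363 f(17,11)=679 f(17,13)=136 f(17,15)=17 f(17,17)=1
Σ_s f(17,s) = 68068
P = 68068/131072 = 17017/32768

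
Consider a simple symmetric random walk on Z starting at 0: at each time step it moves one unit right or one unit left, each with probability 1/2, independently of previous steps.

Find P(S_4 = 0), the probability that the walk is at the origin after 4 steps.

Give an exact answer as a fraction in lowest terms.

To return to 0 after 4 steps: need exactly 2 steps of +1 and 2 of -1.
Favorable paths: C(4,2) = 6
Total paths: 2^4 = 16
P = 6/16 = 3/8

Answer: 3/8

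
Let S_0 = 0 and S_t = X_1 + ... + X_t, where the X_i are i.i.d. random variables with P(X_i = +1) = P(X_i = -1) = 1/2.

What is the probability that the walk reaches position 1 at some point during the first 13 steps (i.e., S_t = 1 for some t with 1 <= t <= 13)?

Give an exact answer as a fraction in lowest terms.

Count via complement. Let g(t,s) = #length-t paths at position s with S_1..S_t all ≠ 1.
g(t,s) = g(t-1,s-1) + g(t-1,s+1) for s ≠ 1; g(t,1) = 0.
t=0: g(0,0)=1
t=1: g(1,-1)=1
t=2: g(2,-2)=1 g(2,0)=1
t=3: g(3,-3)=1 g(3,-1)=2
t=4: g(4,-4)=1 g(4,-2)=3 g(4,0)=2
t=5: g(5,-5)=1 g(5,-3)=4 g(5,-1)=5
t=6: g(6,-6)=1 g(6,-4)=5 g(6,-2)=9 g(6,0)=5
t=7: g(7,-7)=1 g(7,-5)=6 g(7,-3)=14 g(7,-1)=14
t=8: g(8,-8)=1 g(8,-6)=7 g(8,-4)=20 g(8,-2)=28 g(8,0)=14
t=9: g(9,-9)=1 g(9,-7)=8 g(9,-5)=27 g(9,-3)=48 g(9,-1)=42
t=10: g(10,-10)=1 g(10,-8)=9 g(10,-6)=35 g(10,-4)=75 g(10,-2)=90 g(10,0)=42
t=11: g(11,-11)=1 g(11,-9)=10 g(11,-7)=44 g(11,-5)=110 g(11,-3)=165 g(11,-1)=132
t=12: g(12,-12)=1 g(12,-10)=11 g(12,-8)=54 g(12,-6)=154 g(12,-4)=275 g(12,-2)=297 g(12,0)=132
t=13: g(13,-13)=1 g(13,-11)=12 g(13,-9)=65 g(13,-7)=208 g(13,-5)=429 g(13,-3)=572 g(13,-1)=429
Paths never hitting 1: Σ_s g(13,s) = 1716
Paths hitting 1: 2^13 - 1716 = 6476
P = 6476/8192 = 1619/2048

Answer: 1619/2048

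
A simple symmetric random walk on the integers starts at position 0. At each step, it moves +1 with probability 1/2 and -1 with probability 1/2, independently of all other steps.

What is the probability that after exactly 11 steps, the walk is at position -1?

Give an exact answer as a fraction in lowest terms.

To reach position -1 after 11 steps: need 5 steps of +1 and 6 of -1.
Favorable paths: C(11,5) = 462
Total paths: 2^11 = 2048
P = 462/2048 = 231/1024

Answer: 231/1024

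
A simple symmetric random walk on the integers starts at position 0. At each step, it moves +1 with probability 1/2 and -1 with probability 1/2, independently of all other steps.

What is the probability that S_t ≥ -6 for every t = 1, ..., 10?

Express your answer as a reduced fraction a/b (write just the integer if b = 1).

Answer: 501/512

Derivation:
Let f(t,s) = #length-t paths at position s with S_1..S_t all ≥ -6.
f(t,s) = f(t-1,s-1) + f(t-1,s+1) for s ≥ -6; f(t,s) = 0 for s < -6.
t=0: f(0,0)=1
t=1: f(1,-1)=1 f(1,1)=1
t=2: f(2,-2)=1 f(2,0)=2 f(2,2)=1
t=3: f(3,-3)=1 f(3,-1)=3 f(3,1)=3 f(3,3)=1
t=4: f(4,-4)=1 f(4,-2)=4 f(4,0)=6 f(4,2)=4 f(4,4)=1
t=5: f(5,-5)=1 f(5,-3)=5 f(5,-1)=10 f(5,1)=10 f(5,3)=5 f(5,5)=1
t=6: f(6,-6)=1 f(6,-4)=6 f(6,-2)=15 f(6,0)=20 f(6,2)=15 f(6,4)=6 f(6,6)=1
t=7: f(7,-5)=7 f(7,-3)=21 f(7,-1)=35 f(7,1)=35 f(7,3)=21 f(7,5)=7 f(7,7)=1
t=8: f(8,-6)=7 f(8,-4)=28 f(8,-2)=56 f(8,0)=70 f(8,2)=56 f(8,4)=28 f(8,6)=8 f(8,8)=1
t=9: f(9,-5)=35 f(9,-3)=84 f(9,-1)=126 f(9,1)=126 f(9,3)=84 f(9,5)=36 f(9,7)=9 f(9,9)=1
t=10: f(10,-6)=35 f(10,-4)=119 f(10,-2)=210 f(10,0)=252 f(10,2)=210 f(10,4)=120 f(10,6)=45 f(10,8)=10 f(10,10)=1
Σ_s f(10,s) = 1002
P = 1002/1024 = 501/512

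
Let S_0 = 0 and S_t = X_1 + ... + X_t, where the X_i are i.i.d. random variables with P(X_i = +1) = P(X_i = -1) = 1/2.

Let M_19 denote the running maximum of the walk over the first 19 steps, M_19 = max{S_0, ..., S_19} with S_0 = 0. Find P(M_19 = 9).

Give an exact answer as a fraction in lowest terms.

Answer: 2907/131072

Derivation:
Let M_19 = max(S_0,...,S_19). Use the reflection principle: for j ≥ 1, #{paths with M_19 ≥ j} = #{S_19 ≥ j} + #{S_19 ≥ j+1}.
By reflection, #{M_19 ≥ 9} = #{S_19 ≥ 9} + #{S_19 ≥ 10} = 16664 + 5036 = 21700.
#{M_19 ≥ 10} = #{S_19 ≥ 10} + #{S_19 ≥ 11} = 5036 + 5036 = 10072.
#{M_19 = 9} = 21700 - 10072 = 11628.
P(M_19 = 9) = 11628/524288 = 2907/131072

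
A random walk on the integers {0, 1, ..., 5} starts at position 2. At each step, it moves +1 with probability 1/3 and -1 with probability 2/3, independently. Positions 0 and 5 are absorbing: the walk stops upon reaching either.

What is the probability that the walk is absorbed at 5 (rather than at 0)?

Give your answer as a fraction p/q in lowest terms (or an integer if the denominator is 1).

Answer: 3/31

Derivation:
Biased walk: p = 1/3, q = 2/3, r = q/p = 2
Gambler's ruin: P(hit 5 before 0 | start at 2) = (1 - r^a)/(1 - r^N)
r^2 = 4; r^5 = 32
P = (1 - 4) / (1 - 32) = -3 / -31 = 3/31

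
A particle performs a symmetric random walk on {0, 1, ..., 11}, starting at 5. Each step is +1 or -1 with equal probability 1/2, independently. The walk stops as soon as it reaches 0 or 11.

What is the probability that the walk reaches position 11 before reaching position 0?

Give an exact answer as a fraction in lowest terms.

Answer: 5/11

Derivation:
Symmetric walk (p = 1/2): the harmonic-function argument gives P(hit 11 before 0 | start at 5) = a/N.
P = 5/11 = 5/11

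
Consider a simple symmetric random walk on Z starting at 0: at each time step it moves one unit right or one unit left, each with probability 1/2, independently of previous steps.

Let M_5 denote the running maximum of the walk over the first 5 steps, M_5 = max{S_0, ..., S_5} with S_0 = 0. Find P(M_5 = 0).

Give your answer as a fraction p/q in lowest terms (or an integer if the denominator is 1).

Let M_5 = max(S_0,...,S_5). Use the reflection principle: for j ≥ 1, #{paths with M_5 ≥ j} = #{S_5 ≥ j} + #{S_5 ≥ j+1}.
P(M_5 ≥ 0) = 1 since S_0 = 0, so #{M_5 ≥ 0} = 32.
#{M_5 ≥ 1} = #{S_5 ≥ 1} + #{S_5 ≥ 2} = 16 + 6 = 22.
#{M_5 = 0} = 32 - 22 = 10.
P(M_5 = 0) = 10/32 = 5/16

Answer: 5/16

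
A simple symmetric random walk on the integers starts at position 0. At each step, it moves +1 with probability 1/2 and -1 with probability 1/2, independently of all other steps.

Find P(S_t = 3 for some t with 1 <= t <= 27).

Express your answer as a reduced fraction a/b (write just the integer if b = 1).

Count via complement. Let g(t,s) = #length-t paths at position s with S_1..S_t all ≠ 3.
g(t,s) = g(t-1,s-1) + g(t-1,s+1) for s ≠ 3; g(t,3) = 0.
t=0: g(0,0)=1
t=1: g(1,-1)=1 g(1,1)=1
t=2: g(2,-2)=1 g(2,0)=2 g(2,2)=1
t=3: g(3,-3)=1 g(3,-1)=3 g(3,1)=3
t=4: g(4,-4)=1 g(4,-2)=4 g(4,0)=6 g(4,2)=3
t=5: g(5,-5)=1 g(5,-3)=5 g(5,-1)=10 g(5,1)=9
t=6: g(6,-6)=1 g(6,-4)=6 g(6,-2)=15 g(6,0)=19 g(6,2)=9
t=7: g(7,-7)=1 g(7,-5)=7 g(7,-3)=21 g(7,-1)=34 g(7,1)=28
t=8: g(8,-8)=1 g(8,-6)=8 g(8,-4)=28 g(8,-2)=55 g(8,0)=62 g(8,2)=28
t=9: g(9,-9)=1 g(9,-7)=9 g(9,-5)=36 g(9,-3)=83 g(9,-1)=117 g(9,1)=90
t=10: g(10,-10)=1 g(10,-8)=10 g(10,-6)=45 g(10,-4)=119 g(10,-2)=200 g(10,0)=207 g(10,2)=90
t=11: g(11,-11)=1 g(11,-9)=11 g(11,-7)=55 g(11,-5)=164 g(11,-3)=319 g(11,-1)=407 g(11,1)=297
t=12: g(12,-12)=1 g(12,-10)=12 g(12,-8)=66 g(12,-6)=219 g(12,-4)=483 g(12,-2)=726 g(12,0)=704 g(12,2)=297
t=13: g(13,-13)=1 g(13,-11)=13 g(13,-9)=78 g(13,-7)=285 g(13,-5)=702 g(13,-3)=1209 g(13,-1)=1430 g(13,1)=1001
t=14: g(14,-14)=1 g(14,-12)=14 g(14,-10)=91 g(14,-8)=363 g(14,-6)=987 g(14,-4)=1911 g(14,-2)=2639 g(14,0)=2431 g(14,2)=1001
t=15: g(15,-15)=1 g(15,-13)=15 g(15,-11)=105 g(15,-9)=454 g(15,-7)=1350 g(15,-5)=2898 g(15,-3)=4550 g(15,-1)=5070 g(15,1)=3432
t=16: g(16,-16)=1 g(16,-14)=16 g(16,-12)=120 g(16,-10)=559 g(16,-8)=1804 g(16,-6)=4248 g(16,-4)=7448 g(16,-2)=9620 g(16,0)=8502 g(16,2)=3432
t=17: g(17,-17)=1 g(17,-15)=17 g(17,-13)=136 g(17,-11)=679 g(17,-9)=2363 g(17,-7)=6052 g(17,-5)=11696 g(17,-3)=17068 g(17,-1)=18122 g(17,1)=11934
t=18: g(18,-18)=1 g(18,-16)=18 g(18,-14)=153 g(18,-12)=815 g(18,-10)=3042 g(18,-8)=8415 g(18,-6)=17748 g(18,-4)=28764 g(18,-2)=35190 g(18,0)=30056 g(18,2)=11934
t=19: g(19,-19)=1 g(19,-17)=19 g(19,-15)=171 g(19,-13)=968 g(19,-11)=3857 g(19,-9)=11457 g(19,-7)=26163 g(19,-5)=46512 g(19,-3)=63954 g(19,-1)=65246 g(19,1)=41990
t=20: g(20,-20)=1 g(20,-18)=20 g(20,-16)=190 g(20,-14)=1139 g(20,-12)=4825 g(20,-10)=15314 g(20,-8)=37620 g(20,-6)=72675 g(20,-4)=110466 g(20,-2)=129200 g(20,0)=107236 g(20,2)=41990
t=21: g(21,-21)=1 g(21,-19)=21 g(21,-17)=210 g(21,-15)=1329 g(21,-13)=5964 g(21,-11)=20139 g(21,-9)=52934 g(21,-7)=110295 g(21,-5)=183141 g(21,-3)=239666 g(21,-1)=236436 g(21,1)=149226
t=22: g(22,-22)=1 g(22,-20)=22 g(22,-18)=231 g(22,-16)=1539 g(22,-14)=7293 g(22,-12)=26103 g(22,-10)=73073 g(22,-8)=163229 g(22,-6)=293436 g(22,-4)=422807 g(22,-2)=476102 g(22,0)=385662 g(22,2)=149226
t=23: g(23,-23)=1 g(23,-21)=23 g(23,-19)=253 g(23,-17)=1770 g(23,-15)=8832 g(23,-13)=33396 g(23,-11)=99176 g(23,-9)=236302 g(23,-7)=456665 g(23,-5)=716243 g(23,-3)=898909 g(23,-1)=861764 g(23,1)=534888
t=24: g(24,-24)=1 g(24,-22)=24 g(24,-20)=276 g(24,-18)=2023 g(24,-16)=10602 g(24,-14)=42228 g(24,-12)=132572 g(24,-10)=335478 g(24,-8)=692967 g(24,-6)=1172908 g(24,-4)=1615152 g(24,-2)=1760673 g(24,0)=1396652 g(24,2)=534888
t=25: g(25,-25)=1 g(25,-23)=25 g(25,-21)=300 g(25,-19)=2299 g(25,-17)=12625 g(25,-15)=52830 g(25,-13)=174800 g(25,-11)=468050 g(25,-9)=1028445 g(25,-7)=1865875 g(25,-5)=2788060 g(25,-3)=3375825 g(25,-1)=3157325 g(25,1)=1931540
t=26: g(26,-26)=1 g(26,-24)=26 g(26,-22)=325 g(26,-20)=2599 g(26,-18)=14924 g(26,-16)=65455 g(26,-14)=227630 g(26,-12)=642850 g(26,-10)=1496495 g(26,-8)=2894320 g(26,-6)=4653935 g(26,-4)=6163885 g(26,-2)=6533150 g(26,0)=5088865 g(26,2)=1931540
t=27: g(27,-27)=1 g(27,-25)=27 g(27,-23)=351 g(27,-21)=2924 g(27,-19)=17523 g(27,-17)=80379 g(27,-15)=293085 g(27,-13)=870480 g(27,-11)=2139345 g(27,-9)=4390815 g(27,-7)=7548255 g(27,-5)=10817820 g(27,-3)=12697035 g(27,-1)=11622015 g(27,1)=7020405
Paths never hitting 3: Σ_s g(27,s) = 57500460
Paths hitting 3: 2^27 - 57500460 = 76717268
P = 76717268/134217728 = 19179317/33554432

Answer: 19179317/33554432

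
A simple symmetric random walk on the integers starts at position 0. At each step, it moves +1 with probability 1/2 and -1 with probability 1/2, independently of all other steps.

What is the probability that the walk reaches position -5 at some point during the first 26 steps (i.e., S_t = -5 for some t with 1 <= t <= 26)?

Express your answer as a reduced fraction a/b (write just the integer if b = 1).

Answer: 342821/1048576

Derivation:
Count via complement. Let g(t,s) = #length-t paths at position s with S_1..S_t all ≠ -5.
g(t,s) = g(t-1,s-1) + g(t-1,s+1) for s ≠ -5; g(t,-5) = 0.
t=0: g(0,0)=1
t=1: g(1,-1)=1 g(1,1)=1
t=2: g(2,-2)=1 g(2,0)=2 g(2,2)=1
t=3: g(3,-3)=1 g(3,-1)=3 g(3,1)=3 g(3,3)=1
t=4: g(4,-4)=1 g(4,-2)=4 g(4,0)=6 g(4,2)=4 g(4,4)=1
t=5: g(5,-3)=5 g(5,-1)=10 g(5,1)=10 g(5,3)=5 g(5,5)=1
t=6: g(6,-4)=5 g(6,-2)=15 g(6,0)=20 g(6,2)=15 g(6,4)=6 g(6,6)=1
t=7: g(7,-3)=20 g(7,-1)=35 g(7,1)=35 g(7,3)=21 g(7,5)=7 g(7,7)=1
t=8: g(8,-4)=20 g(8,-2)=55 g(8,0)=70 g(8,2)=56 g(8,4)=28 g(8,6)=8 g(8,8)=1
t=9: g(9,-3)=75 g(9,-1)=125 g(9,1)=126 g(9,3)=84 g(9,5)=36 g(9,7)=9 g(9,9)=1
t=10: g(10,-4)=75 g(10,-2)=200 g(10,0)=251 g(10,2)=210 g(10,4)=120 g(10,6)=45 g(10,8)=10 g(10,10)=1
t=11: g(11,-3)=275 g(11,-1)=451 g(11,1)=461 g(11,3)=330 g(11,5)=165 g(11,7)=55 g(11,9)=11 g(11,11)=1
t=12: g(12,-4)=275 g(12,-2)=726 g(12,0)=912 g(12,2)=791 g(12,4)=495 g(12,6)=220 g(12,8)=66 g(12,10)=12 g(12,12)=1
t=13: g(13,-3)=1001 g(13,-1)=1638 g(13,1)=1703 g(13,3)=1286 g(13,5)=715 g(13,7)=286 g(13,9)=78 g(13,11)=13 g(13,13)=1
t=14: g(14,-4)=1001 g(14,-2)=2639 g(14,0)=3341 g(14,2)=2989 g(14,4)=2001 g(14,6)=1001 g(14,8)=364 g(14,10)=91 g(14,12)=14 g(14,14)=1
t=15: g(15,-3)=3640 g(15,-1)=5980 g(15,1)=6330 g(15,3)=4990 g(15,5)=3002 g(15,7)=1365 g(15,9)=455 g(15,11)=105 g(15,13)=15 g(15,15)=1
t=16: g(16,-4)=3640 g(16,-2)=9620 g(16,0)=12310 g(16,2)=11320 g(16,4)=7992 g(16,6)=4367 g(16,8)=1820 g(16,10)=560 g(16,12)=120 g(16,14)=16 g(16,16)=1
t=17: g(17,-3)=13260 g(17,-1)=21930 g(17,1)=23630 g(17,3)=19312 g(17,5)=12359 g(17,7)=6187 g(17,9)=2380 g(17,11)=680 g(17,13)=136 g(17,15)=17 g(17,17)=1
t=18: g(18,-4)=13260 g(18,-2)=35190 g(18,0)=45560 g(18,2)=42942 g(18,4)=31671 g(18,6)=18546 g(18,8)=8567 g(18,10)=3060 g(18,12)=816 g(18,14)=153 g(18,16)=18 g(18,18)=1
t=19: g(19,-3)=48450 g(19,-1)=80750 g(19,1)=88502 g(19,3)=74613 g(19,5)=50217 g(19,7)=27113 g(19,9)=11627 g(19,11)=3876 g(19,13)=969 g(19,15)=171 g(19,17)=19 g(19,19)=1
t=20: g(20,-4)=48450 g(20,-2)=129200 g(20,0)=169252 g(20,2)=163115 g(20,4)=124830 g(20,6)=77330 g(20,8)=38740 g(20,10)=15503 g(20,12)=4845 g(20,14)=1140 g(20,16)=190 g(20,18)=20 g(20,20)=1
t=21: g(21,-3)=177650 g(21,-1)=298452 g(21,1)=332367 g(21,3)=287945 g(21,5)=202160 g(21,7)=116070 g(21,9)=54243 g(21,11)=20348 g(21,13)=5985 g(21,15)=1330 g(21,17)=210 g(21,19)=21 g(21,21)=1
t=22: g(22,-4)=177650 g(22,-2)=476102 g(22,0)=630819 g(22,2)=620312 g(22,4)=490105 g(22,6)=318230 g(22,8)=170313 g(22,10)=74591 g(22,12)=26333 g(22,14)=7315 g(22,16)=1540 g(22,18)=231 g(22,20)=22 g(22,22)=1
t=23: g(23,-3)=653752 g(23,-1)=1106921 g(23,1)=1251131 g(23,3)=1110417 g(23,5)=808335 g(23,7)=488543 g(23,9)=244904 g(23,11)=100924 g(23,13)=33648 g(23,15)=8855 g(23,17)=1771 g(23,19)=253 g(23,21)=23 g(23,23)=1
t=24: g(24,-4)=653752 g(24,-2)=1760673 g(24,0)=2358052 g(24,2)=2361548 g(24,4)=1918752 g(24,6)=1296878 g(24,8)=733447 g(24,10)=345828 g(24,12)=134572 g(24,14)=42503 g(24,16)=10626 g(24,18)=2024 g(24,20)=276 g(24,22)=24 g(24,24)=1
t=25: g(25,-3)=2414425 g(25,-1)=4118725 g(25,1)=4719600 g(25,3)=4280300 g(25,5)=3215630 g(25,7)=2030325 g(25,9)=1079275 g(25,11)=480400 g(25,13)=177075 g(25,15)=53129 g(25,17)=12650 g(25,19)=2300 g(25,21)=300 g(25,23)=25 g(25,25)=1
t=26: g(26,-4)=2414425 g(26,-2)=6533150 g(26,0)=8838325 g(26,2)=8999900 g(26,4)=7495930 g(26,6)=5245955 g(26,8)=3109600 g(26,10)=1559675 g(26,12)=657475 g(26,14)=230204 g(26,16)=65779 g(26,18)=14950 g(26,20)=2600 g(26,22)=325 g(26,24)=26 g(26,26)=1
Paths never hitting -5: Σ_s g(26,s) = 45168320
Paths hitting -5: 2^26 - 45168320 = 21940544
P = 21940544/67108864 = 342821/1048576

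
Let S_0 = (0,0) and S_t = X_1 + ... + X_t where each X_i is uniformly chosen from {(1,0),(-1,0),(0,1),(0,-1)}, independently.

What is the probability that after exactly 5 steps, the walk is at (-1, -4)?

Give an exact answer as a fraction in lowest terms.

Let h be the number of horizontal steps (so 5-h are vertical). To end at (-1,-4) need (h-1)/2 right-steps and ((5-h)-4)/2 up-steps.
Sum over h with 1 ≤ h ≤ 1, h ≡ 1 (mod 2), 5-h ≡ 0 (mod 2):
h=1: C(5,1)·C(1,0)·C(4,0) = 5·1·1 = 5
Total favorable: 5
Total paths: 4^5 = 1024
P = 5/1024 = 5/1024

Answer: 5/1024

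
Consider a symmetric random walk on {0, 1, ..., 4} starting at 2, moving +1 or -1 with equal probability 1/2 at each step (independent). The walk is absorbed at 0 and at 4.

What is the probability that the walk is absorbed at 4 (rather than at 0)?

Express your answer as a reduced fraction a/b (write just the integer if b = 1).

Answer: 1/2

Derivation:
Symmetric walk (p = 1/2): the harmonic-function argument gives P(hit 4 before 0 | start at 2) = a/N.
P = 2/4 = 1/2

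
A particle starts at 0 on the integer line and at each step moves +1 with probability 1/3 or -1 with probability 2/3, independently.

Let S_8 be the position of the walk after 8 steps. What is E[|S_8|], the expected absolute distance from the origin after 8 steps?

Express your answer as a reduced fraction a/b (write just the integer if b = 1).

Answer: 20392/6561

Derivation:
S_8 takes values m ≡ 0 (mod 2) with |m| ≤ 8; P(S_8=m) = C(8,(8+m)/2) · (1/3)^((8+m)/2) · (2/3)^((8-m)/2).
Distribution: P(S=-8)=256/6561, P(S=-6)=1024/6561, P(S=-4)=1792/6561, P(S=-2)=1792/6561, P(S=0)=1120/6561, P(S=2)=448/6561, P(S=4)=112/6561, P(S=6)=16/6561, P(S=8)=1/6561
E[|S_8|] = Σ_m |m|·P(S_8=m) = 20392/6561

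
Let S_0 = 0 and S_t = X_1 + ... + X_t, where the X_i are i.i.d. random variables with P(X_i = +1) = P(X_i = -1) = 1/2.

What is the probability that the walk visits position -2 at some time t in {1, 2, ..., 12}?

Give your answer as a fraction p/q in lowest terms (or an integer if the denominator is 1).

Count via complement. Let g(t,s) = #length-t paths at position s with S_1..S_t all ≠ -2.
g(t,s) = g(t-1,s-1) + g(t-1,s+1) for s ≠ -2; g(t,-2) = 0.
t=0: g(0,0)=1
t=1: g(1,-1)=1 g(1,1)=1
t=2: g(2,0)=2 g(2,2)=1
t=3: g(3,-1)=2 g(3,1)=3 g(3,3)=1
t=4: g(4,0)=5 g(4,2)=4 g(4,4)=1
t=5: g(5,-1)=5 g(5,1)=9 g(5,3)=5 g(5,5)=1
t=6: g(6,0)=14 g(6,2)=14 g(6,4)=6 g(6,6)=1
t=7: g(7,-1)=14 g(7,1)=28 g(7,3)=20 g(7,5)=7 g(7,7)=1
t=8: g(8,0)=42 g(8,2)=48 g(8,4)=27 g(8,6)=8 g(8,8)=1
t=9: g(9,-1)=42 g(9,1)=90 g(9,3)=75 g(9,5)=35 g(9,7)=9 g(9,9)=1
t=10: g(10,0)=132 g(10,2)=165 g(10,4)=110 g(10,6)=44 g(10,8)=10 g(10,10)=1
t=11: g(11,-1)=132 g(11,1)=297 g(11,3)=275 g(11,5)=154 g(11,7)=54 g(11,9)=11 g(11,11)=1
t=12: g(12,0)=429 g(12,2)=572 g(12,4)=429 g(12,6)=208 g(12,8)=65 g(12,10)=12 g(12,12)=1
Paths never hitting -2: Σ_s g(12,s) = 1716
Paths hitting -2: 2^12 - 1716 = 2380
P = 2380/4096 = 595/1024

Answer: 595/1024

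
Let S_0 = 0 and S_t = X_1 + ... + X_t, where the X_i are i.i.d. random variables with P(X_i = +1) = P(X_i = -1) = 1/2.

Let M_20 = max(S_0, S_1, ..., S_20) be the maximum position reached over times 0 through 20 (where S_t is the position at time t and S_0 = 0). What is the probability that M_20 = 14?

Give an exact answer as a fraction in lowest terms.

Let M_20 = max(S_0,...,S_20). Use the reflection principle: for j ≥ 1, #{paths with M_20 ≥ j} = #{S_20 ≥ j} + #{S_20 ≥ j+1}.
By reflection, #{M_20 ≥ 14} = #{S_20 ≥ 14} + #{S_20 ≥ 15} = 1351 + 211 = 1562.
#{M_20 ≥ 15} = #{S_20 ≥ 15} + #{S_20 ≥ 16} = 211 + 211 = 422.
#{M_20 = 14} = 1562 - 422 = 1140.
P(M_20 = 14) = 1140/1048576 = 285/262144

Answer: 285/262144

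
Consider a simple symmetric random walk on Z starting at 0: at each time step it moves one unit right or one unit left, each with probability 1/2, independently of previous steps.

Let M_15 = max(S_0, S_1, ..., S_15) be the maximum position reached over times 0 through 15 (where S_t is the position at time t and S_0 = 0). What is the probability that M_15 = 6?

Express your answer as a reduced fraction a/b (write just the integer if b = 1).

Let M_15 = max(S_0,...,S_15). Use the reflection principle: for j ≥ 1, #{paths with M_15 ≥ j} = #{S_15 ≥ j} + #{S_15 ≥ j+1}.
By reflection, #{M_15 ≥ 6} = #{S_15 ≥ 6} + #{S_15 ≥ 7} = 1941 + 1941 = 3882.
#{M_15 ≥ 7} = #{S_15 ≥ 7} + #{S_15 ≥ 8} = 1941 + 576 = 2517.
#{M_15 = 6} = 3882 - 2517 = 1365.
P(M_15 = 6) = 1365/32768 = 1365/32768

Answer: 1365/32768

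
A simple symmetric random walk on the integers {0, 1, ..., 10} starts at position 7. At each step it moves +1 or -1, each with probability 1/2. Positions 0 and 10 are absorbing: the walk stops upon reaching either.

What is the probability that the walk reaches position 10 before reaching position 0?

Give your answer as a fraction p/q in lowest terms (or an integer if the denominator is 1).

Answer: 7/10

Derivation:
Symmetric walk (p = 1/2): the harmonic-function argument gives P(hit 10 before 0 | start at 7) = a/N.
P = 7/10 = 7/10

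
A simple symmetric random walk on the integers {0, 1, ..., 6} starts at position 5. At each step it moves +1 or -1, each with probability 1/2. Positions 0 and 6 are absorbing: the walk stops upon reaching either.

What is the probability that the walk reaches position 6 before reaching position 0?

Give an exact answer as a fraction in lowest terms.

Answer: 5/6

Derivation:
Symmetric walk (p = 1/2): the harmonic-function argument gives P(hit 6 before 0 | start at 5) = a/N.
P = 5/6 = 5/6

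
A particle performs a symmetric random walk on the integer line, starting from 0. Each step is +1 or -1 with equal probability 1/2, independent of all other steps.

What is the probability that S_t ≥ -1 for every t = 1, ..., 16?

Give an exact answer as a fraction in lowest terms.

Answer: 12155/32768

Derivation:
Let f(t,s) = #length-t paths at position s with S_1..S_t all ≥ -1.
f(t,s) = f(t-1,s-1) + f(t-1,s+1) for s ≥ -1; f(t,s) = 0 for s < -1.
t=0: f(0,0)=1
t=1: f(1,-1)=1 f(1,1)=1
t=2: f(2,0)=2 f(2,2)=1
t=3: f(3,-1)=2 f(3,1)=3 f(3,3)=1
t=4: f(4,0)=5 f(4,2)=4 f(4,4)=1
t=5: f(5,-1)=5 f(5,1)=9 f(5,3)=5 f(5,5)=1
t=6: f(6,0)=14 f(6,2)=14 f(6,4)=6 f(6,6)=1
t=7: f(7,-1)=14 f(7,1)=28 f(7,3)=20 f(7,5)=7 f(7,7)=1
t=8: f(8,0)=42 f(8,2)=48 f(8,4)=27 f(8,6)=8 f(8,8)=1
t=9: f(9,-1)=42 f(9,1)=90 f(9,3)=75 f(9,5)=35 f(9,7)=9 f(9,9)=1
t=10: f(10,0)=132 f(10,2)=165 f(10,4)=110 f(10,6)=44 f(10,8)=10 f(10,10)=1
t=11: f(11,-1)=132 f(11,1)=297 f(11,3)=275 f(11,5)=154 f(11,7)=54 f(11,9)=11 f(11,11)=1
t=12: f(12,0)=429 f(12,2)=572 f(12,4)=429 f(12,6)=208 f(12,8)=65 f(12,10)=12 f(12,12)=1
t=13: f(13,-1)=429 f(13,1)=1001 f(13,3)=1001 f(13,5)=637 f(13,7)=273 f(13,9)=77 f(13,11)=13 f(13,13)=1
t=14: f(14,0)=1430 f(14,2)=2002 f(14,4)=1638 f(14,6)=910 f(14,8)=350 f(14,10)=90 f(14,12)=14 f(14,14)=1
t=15: f(15,-1)=1430 f(15,1)=3432 f(15,3)=3640 f(15,5)=2548 f(15,7)=1260 f(15,9)=440 f(15,11)=104 f(15,13)=15 f(15,15)=1
t=16: f(16,0)=4862 f(16,2)=7072 f(16,4)=6188 f(16,6)=3808 f(16,8)=1700 f(16,10)=544 f(16,12)=119 f(16,14)=16 f(16,16)=1
Σ_s f(16,s) = 24310
P = 24310/65536 = 12155/32768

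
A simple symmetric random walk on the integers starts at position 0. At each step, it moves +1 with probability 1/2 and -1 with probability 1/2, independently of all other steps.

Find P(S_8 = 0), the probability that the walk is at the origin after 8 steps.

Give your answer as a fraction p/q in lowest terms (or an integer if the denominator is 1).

Answer: 35/128

Derivation:
To return to 0 after 8 steps: need exactly 4 steps of +1 and 4 of -1.
Favorable paths: C(8,4) = 70
Total paths: 2^8 = 256
P = 70/256 = 35/128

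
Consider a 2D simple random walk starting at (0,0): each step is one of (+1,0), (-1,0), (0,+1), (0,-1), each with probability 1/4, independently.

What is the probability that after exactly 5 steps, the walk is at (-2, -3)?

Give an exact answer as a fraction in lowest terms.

Let h be the number of horizontal steps (so 5-h are vertical). To end at (-2,-3) need (h-2)/2 right-steps and ((5-h)-3)/2 up-steps.
Sum over h with 2 ≤ h ≤ 2, h ≡ 0 (mod 2), 5-h ≡ 1 (mod 2):
h=2: C(5,2)·C(2,0)·C(3,0) = 10·1·1 = 10
Total favorable: 10
Total paths: 4^5 = 1024
P = 10/1024 = 5/512

Answer: 5/512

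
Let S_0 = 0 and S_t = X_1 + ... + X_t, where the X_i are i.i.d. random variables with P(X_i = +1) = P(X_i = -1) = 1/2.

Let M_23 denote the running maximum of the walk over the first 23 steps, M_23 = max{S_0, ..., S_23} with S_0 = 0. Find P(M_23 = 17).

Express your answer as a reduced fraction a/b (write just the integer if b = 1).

Let M_23 = max(S_0,...,S_23). Use the reflection principle: for j ≥ 1, #{paths with M_23 ≥ j} = #{S_23 ≥ j} + #{S_23 ≥ j+1}.
By reflection, #{M_23 ≥ 17} = #{S_23 ≥ 17} + #{S_23 ≥ 18} = 2048 + 277 = 2325.
#{M_23 ≥ 18} = #{S_23 ≥ 18} + #{S_23 ≥ 19} = 277 + 277 = 554.
#{M_23 = 17} = 2325 - 554 = 1771.
P(M_23 = 17) = 1771/8388608 = 1771/8388608

Answer: 1771/8388608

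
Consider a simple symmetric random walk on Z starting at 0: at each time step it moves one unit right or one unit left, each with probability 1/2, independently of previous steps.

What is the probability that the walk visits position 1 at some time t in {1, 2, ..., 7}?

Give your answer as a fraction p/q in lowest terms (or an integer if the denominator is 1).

Answer: 93/128

Derivation:
Count via complement. Let g(t,s) = #length-t paths at position s with S_1..S_t all ≠ 1.
g(t,s) = g(t-1,s-1) + g(t-1,s+1) for s ≠ 1; g(t,1) = 0.
t=0: g(0,0)=1
t=1: g(1,-1)=1
t=2: g(2,-2)=1 g(2,0)=1
t=3: g(3,-3)=1 g(3,-1)=2
t=4: g(4,-4)=1 g(4,-2)=3 g(4,0)=2
t=5: g(5,-5)=1 g(5,-3)=4 g(5,-1)=5
t=6: g(6,-6)=1 g(6,-4)=5 g(6,-2)=9 g(6,0)=5
t=7: g(7,-7)=1 g(7,-5)=6 g(7,-3)=14 g(7,-1)=14
Paths never hitting 1: Σ_s g(7,s) = 35
Paths hitting 1: 2^7 - 35 = 93
P = 93/128 = 93/128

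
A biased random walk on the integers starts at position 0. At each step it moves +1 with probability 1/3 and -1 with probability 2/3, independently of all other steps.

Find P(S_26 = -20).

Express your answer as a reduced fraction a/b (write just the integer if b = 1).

Answer: 21810380800/2541865828329

Derivation:
To reach position -20 after 26 steps: need 3 steps of +1 and 23 steps of -1.
Number of such sequences: C(26,3) = 2600
Each has probability (1/3)^3 · (2/3)^23 = 8388608/2541865828329
P = 2600 · 8388608/2541865828329 = 21810380800/2541865828329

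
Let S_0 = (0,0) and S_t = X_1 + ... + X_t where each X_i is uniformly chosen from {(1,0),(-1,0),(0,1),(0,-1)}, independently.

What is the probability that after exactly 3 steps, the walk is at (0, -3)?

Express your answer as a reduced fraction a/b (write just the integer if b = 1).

Answer: 1/64

Derivation:
Let h be the number of horizontal steps (so 3-h are vertical). To end at (0,-3) need (h+0)/2 right-steps and ((3-h)-3)/2 up-steps.
Sum over h with 0 ≤ h ≤ 0, h ≡ 0 (mod 2), 3-h ≡ 1 (mod 2):
h=0: C(3,0)·C(0,0)·C(3,0) = 1·1·1 = 1
Total favorable: 1
Total paths: 4^3 = 64
P = 1/64 = 1/64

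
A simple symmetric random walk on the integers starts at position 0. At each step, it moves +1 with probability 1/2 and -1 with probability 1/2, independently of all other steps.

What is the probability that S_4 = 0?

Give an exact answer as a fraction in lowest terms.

To reach position 0 after 4 steps: need 2 steps of +1 and 2 of -1.
Favorable paths: C(4,2) = 6
Total paths: 2^4 = 16
P = 6/16 = 3/8

Answer: 3/8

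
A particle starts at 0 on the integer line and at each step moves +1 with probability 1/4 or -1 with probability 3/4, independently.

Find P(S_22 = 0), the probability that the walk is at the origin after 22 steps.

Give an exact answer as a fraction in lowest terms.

To be at 0 after 22 steps: need exactly 11 steps of +1 and 11 of -1.
Number of such sequences: C(22,11) = 705432
Each has probability (1/4)^11 · (3/4)^11 = 177147/17592186044416
P = 705432 · 177147/17592186044416 = 15620645313/2199023255552

Answer: 15620645313/2199023255552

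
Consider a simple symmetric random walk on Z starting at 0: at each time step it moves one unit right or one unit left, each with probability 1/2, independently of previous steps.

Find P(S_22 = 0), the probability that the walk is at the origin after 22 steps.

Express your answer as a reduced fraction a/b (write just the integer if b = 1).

Answer: 88179/524288

Derivation:
To return to 0 after 22 steps: need exactly 11 steps of +1 and 11 of -1.
Favorable paths: C(22,11) = 705432
Total paths: 2^22 = 4194304
P = 705432/4194304 = 88179/524288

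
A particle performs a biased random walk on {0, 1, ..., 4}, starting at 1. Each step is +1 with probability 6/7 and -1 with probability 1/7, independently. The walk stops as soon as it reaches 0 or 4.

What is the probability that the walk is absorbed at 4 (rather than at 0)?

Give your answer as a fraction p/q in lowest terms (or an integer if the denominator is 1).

Biased walk: p = 6/7, q = 1/7, r = q/p = 1/6
Gambler's ruin: P(hit 4 before 0 | start at 1) = (1 - r^a)/(1 - r^N)
r^1 = 1/6; r^4 = 1/1296
P = (1 - 1/6) / (1 - 1/1296) = 5/6 / 1295/1296 = 216/259

Answer: 216/259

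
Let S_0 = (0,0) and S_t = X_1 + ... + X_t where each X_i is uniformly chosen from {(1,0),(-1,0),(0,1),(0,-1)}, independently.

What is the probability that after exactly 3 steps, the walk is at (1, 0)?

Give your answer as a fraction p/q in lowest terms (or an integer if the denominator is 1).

Answer: 9/64

Derivation:
Let h be the number of horizontal steps (so 3-h are vertical). To end at (1,0) need (h+1)/2 right-steps and ((3-h)+0)/2 up-steps.
Sum over h with 1 ≤ h ≤ 3, h ≡ 1 (mod 2), 3-h ≡ 0 (mod 2):
h=1: C(3,1)·C(1,1)·C(2,1) = 3·1·2 = 6
h=3: C(3,3)·C(3,2)·C(0,0) = 1·3·1 = 3
Total favorable: 9
Total paths: 4^3 = 64
P = 9/64 = 9/64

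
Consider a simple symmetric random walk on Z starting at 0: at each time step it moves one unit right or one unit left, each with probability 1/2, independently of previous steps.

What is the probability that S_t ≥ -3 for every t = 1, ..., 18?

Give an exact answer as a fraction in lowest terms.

Let f(t,s) = #length-t paths at position s with S_1..S_t all ≥ -3.
f(t,s) = f(t-1,s-1) + f(t-1,s+1) for s ≥ -3; f(t,s) = 0 for s < -3.
t=0: f(0,0)=1
t=1: f(1,-1)=1 f(1,1)=1
t=2: f(2,-2)=1 f(2,0)=2 f(2,2)=1
t=3: f(3,-3)=1 f(3,-1)=3 f(3,1)=3 f(3,3)=1
t=4: f(4,-2)=4 f(4,0)=6 f(4,2)=4 f(4,4)=1
t=5: f(5,-3)=4 f(5,-1)=10 f(5,1)=10 f(5,3)=5 f(5,5)=1
t=6: f(6,-2)=14 f(6,0)=20 f(6,2)=15 f(6,4)=6 f(6,6)=1
t=7: f(7,-3)=14 f(7,-1)=34 f(7,1)=35 f(7,3)=21 f(7,5)=7 f(7,7)=1
t=8: f(8,-2)=48 f(8,0)=69 f(8,2)=56 f(8,4)=28 f(8,6)=8 f(8,8)=1
t=9: f(9,-3)=48 f(9,-1)=117 f(9,1)=125 f(9,3)=84 f(9,5)=36 f(9,7)=9 f(9,9)=1
t=10: f(10,-2)=165 f(10,0)=242 f(10,2)=209 f(10,4)=120 f(10,6)=45 f(10,8)=10 f(10,10)=1
t=11: f(11,-3)=165 f(11,-1)=407 f(11,1)=451 f(11,3)=329 f(11,5)=165 f(11,7)=55 f(11,9)=11 f(11,11)=1
t=12: f(12,-2)=572 f(12,0)=858 f(12,2)=780 f(12,4)=494 f(12,6)=220 f(12,8)=66 f(12,10)=12 f(12,12)=1
t=13: f(13,-3)=572 f(13,-1)=1430 f(13,1)=1638 f(13,3)=1274 f(13,5)=714 f(13,7)=286 f(13,9)=78 f(13,11)=13 f(13,13)=1
t=14: f(14,-2)=2002 f(14,0)=3068 f(14,2)=2912 f(14,4)=1988 f(14,6)=1000 f(14,8)=364 f(14,10)=91 f(14,12)=14 f(14,14)=1
t=15: f(15,-3)=2002 f(15,-1)=5070 f(15,1)=5980 f(15,3)=4900 f(15,5)=2988 f(15,7)=1364 f(15,9)=455 f(15,11)=105 f(15,13)=15 f(15,15)=1
t=16: f(16,-2)=7072 f(16,0)=11050 f(16,2)=10880 f(16,4)=7888 f(16,6)=4352 f(16,8)=1819 f(16,10)=560 f(16,12)=120 f(16,14)=16 f(16,16)=1
t=17: f(17,-3)=7072 f(17,-1)=18122 f(17,1)=21930 f(17,3)=18768 f(17,5)=12240 f(17,7)=6171 f(17,9)=2379 f(17,11)=680 f(17,13)=136 f(17,15)=17 f(17,17)=1
t=18: f(18,-2)=25194 f(18,0)=40052 f(18,2)=40698 f(18,4)=31008 f(18,6)=18411 f(18,8)=8550 f(18,10)=3059 f(18,12)=816 f(18,14)=153 f(18,16)=18 f(18,18)=1
Σ_s f(18,s) = 167960
P = 167960/262144 = 20995/32768

Answer: 20995/32768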